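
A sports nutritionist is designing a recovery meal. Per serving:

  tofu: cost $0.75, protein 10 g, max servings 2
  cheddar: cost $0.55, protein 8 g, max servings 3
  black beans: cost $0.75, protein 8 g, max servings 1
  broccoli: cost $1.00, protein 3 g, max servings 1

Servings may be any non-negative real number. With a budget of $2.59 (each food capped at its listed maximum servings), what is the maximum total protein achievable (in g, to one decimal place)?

36.5 g

Protein per dollar: cheddar 14.55, tofu 13.33, black beans 10.67, broccoli 3.
Take 3 servings of cheddar: spends $1.65, +24.0 g protein (running total 24.0 g).
Take 1.253 servings of tofu: spends $0.94, +12.5 g protein (running total 36.5 g).
Greedy by best ratio exhausts the cost allowance optimally: 36.5 g.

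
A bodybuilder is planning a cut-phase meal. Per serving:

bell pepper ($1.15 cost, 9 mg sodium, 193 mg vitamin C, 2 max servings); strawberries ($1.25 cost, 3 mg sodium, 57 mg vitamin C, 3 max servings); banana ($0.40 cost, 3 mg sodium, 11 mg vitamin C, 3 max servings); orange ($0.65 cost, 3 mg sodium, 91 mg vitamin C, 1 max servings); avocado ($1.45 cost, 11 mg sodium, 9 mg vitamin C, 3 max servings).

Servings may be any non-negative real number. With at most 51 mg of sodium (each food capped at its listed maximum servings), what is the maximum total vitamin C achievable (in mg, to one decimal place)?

Vitamin C per mg sodium: orange 30.33, bell pepper 21.44, strawberries 19, banana 3.667, avocado 0.8182.
Take 1 serving of orange: uses 3 mg sodium, +91.0 mg vitamin C (running total 91.0 mg).
Take 2 servings of bell pepper: uses 18 mg sodium, +386.0 mg vitamin C (running total 477.0 mg).
Take 3 servings of strawberries: uses 9 mg sodium, +171.0 mg vitamin C (running total 648.0 mg).
Take 3 servings of banana: uses 9 mg sodium, +33.0 mg vitamin C (running total 681.0 mg).
Take 1.091 servings of avocado: uses 12 mg sodium, +9.8 mg vitamin C (running total 690.8 mg).
Greedy by best ratio exhausts the sodium allowance optimally: 690.8 mg.

690.8 mg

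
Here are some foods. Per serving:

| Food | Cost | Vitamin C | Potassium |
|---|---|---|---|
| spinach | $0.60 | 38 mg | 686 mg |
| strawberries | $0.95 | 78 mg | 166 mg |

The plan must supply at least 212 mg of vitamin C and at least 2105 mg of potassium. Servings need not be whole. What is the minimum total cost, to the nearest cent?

Minimising a linear cost over {vitamin C ≥ 212, potassium ≥ 2105, servings ≥ 0} — the optimum is at a vertex, using one or two foods.
spinach only: max(212/38, 2105/686) = 5.579 servings → $3.35.
strawberries only: max(212/78, 2105/166) = 12.68 servings → $12.05.
spinach + strawberries with both tight: 2.733 servings and 1.386 servings → $2.96.
The minimum over all feasible corners is $2.96.

$2.96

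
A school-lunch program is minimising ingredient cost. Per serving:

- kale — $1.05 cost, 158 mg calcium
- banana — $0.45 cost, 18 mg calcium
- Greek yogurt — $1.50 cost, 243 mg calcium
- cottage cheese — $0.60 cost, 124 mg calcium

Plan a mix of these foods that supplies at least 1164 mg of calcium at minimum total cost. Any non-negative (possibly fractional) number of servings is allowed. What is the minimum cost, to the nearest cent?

Cost per mg of calcium: cottage cheese $0.0048, Greek yogurt $0.0062, kale $0.0066, banana $0.0250.
With no serving limits, use only cottage cheese: 1164 mg / 124 mg = 9.387 servings × $0.60 = $5.63.

$5.63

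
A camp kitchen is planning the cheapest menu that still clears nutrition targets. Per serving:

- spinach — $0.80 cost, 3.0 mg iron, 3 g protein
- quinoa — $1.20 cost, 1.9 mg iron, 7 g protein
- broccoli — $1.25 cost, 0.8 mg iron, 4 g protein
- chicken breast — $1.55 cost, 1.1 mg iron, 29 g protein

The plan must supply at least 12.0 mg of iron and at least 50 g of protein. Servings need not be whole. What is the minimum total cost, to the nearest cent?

Minimising a linear cost over {iron ≥ 12.0, protein ≥ 50, servings ≥ 0} — the optimum is at a vertex, using one or two foods.
spinach only: max(12.0/3.0, 50/3) = 16.67 servings → $13.33.
quinoa only: max(12.0/1.9, 50/7) = 7.143 servings → $8.57.
broccoli only: max(12.0/0.8, 50/4) = 15 servings → $18.75.
chicken breast only: max(12.0/1.1, 50/29) = 10.91 servings → $16.91.
spinach + quinoa with both targets exact would need a negative amount; discard.
spinach + broccoli with both tight: 0.8333 servings and 11.88 servings → $15.51.
spinach + chicken breast with both tight: 3.501 servings and 1.362 servings → $4.91.
quinoa + broccoli with both tight: 4 servings and 5.5 servings → $11.68.
quinoa + chicken breast with both tight: 6.181 servings and 0.2321 servings → $7.78.
broccoli + chicken breast: intersection lies outside the first quadrant.
The minimum over all feasible corners is $4.91.

$4.91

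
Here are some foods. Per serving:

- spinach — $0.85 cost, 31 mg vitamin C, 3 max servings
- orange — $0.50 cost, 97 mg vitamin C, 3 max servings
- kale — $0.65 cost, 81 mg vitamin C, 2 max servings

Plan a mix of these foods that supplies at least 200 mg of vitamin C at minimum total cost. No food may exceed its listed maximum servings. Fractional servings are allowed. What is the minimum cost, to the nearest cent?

Cost per mg of vitamin C: orange $0.0052, kale $0.0080, spinach $0.0274.
Take 2.062 servings of orange: +200.0 mg vitamin C for $1.03 (total $1.03, still need 0.0 mg).
Greedy by cheapest-per-mg is optimal for a single linear constraint, so the minimum cost is $1.03.

$1.03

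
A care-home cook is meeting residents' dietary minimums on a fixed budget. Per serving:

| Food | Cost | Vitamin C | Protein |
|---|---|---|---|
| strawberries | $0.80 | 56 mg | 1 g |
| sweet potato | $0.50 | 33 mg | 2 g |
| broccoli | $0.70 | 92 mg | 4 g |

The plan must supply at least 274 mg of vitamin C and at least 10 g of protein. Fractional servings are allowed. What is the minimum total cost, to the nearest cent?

$2.08

With two linear requirements the optimum uses one or two foods; enumerate the corners.
strawberries only: max(274/56, 10/1) = 10 servings → $8.00.
sweet potato only: max(274/33, 10/2) = 8.303 servings → $4.15.
broccoli only: max(274/92, 10/4) = 2.978 servings → $2.08.
strawberries + sweet potato with both tight: 2.759 servings and 3.62 servings → $4.02.
strawberries + broccoli with both tight: 1.333 servings and 2.167 servings → $2.58.
sweet potato + broccoli with both targets exact would need a negative amount; discard.
Cheapest feasible corner: $2.08.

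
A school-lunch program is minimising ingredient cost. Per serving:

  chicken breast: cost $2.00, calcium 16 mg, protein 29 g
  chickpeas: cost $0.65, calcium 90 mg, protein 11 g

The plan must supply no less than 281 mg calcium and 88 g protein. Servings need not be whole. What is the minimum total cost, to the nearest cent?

Compare the cost at each extreme point of the feasible region.
chicken breast only: max(281/16, 88/29) = 17.56 servings → $35.12.
chickpeas only: max(281/90, 88/11) = 8 servings → $5.20.
chicken breast + chickpeas with both tight: 1.984 servings and 2.77 servings → $5.77.
So the least-cost plan costs $5.20.

$5.20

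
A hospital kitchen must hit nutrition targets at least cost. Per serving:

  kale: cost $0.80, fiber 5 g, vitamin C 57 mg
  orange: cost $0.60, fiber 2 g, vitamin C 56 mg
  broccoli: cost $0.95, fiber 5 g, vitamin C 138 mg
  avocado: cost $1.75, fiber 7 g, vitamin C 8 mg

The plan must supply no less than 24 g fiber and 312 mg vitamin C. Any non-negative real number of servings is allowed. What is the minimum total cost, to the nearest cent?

$3.91

Two binding constraints pin down two serving amounts, so the optimal mix uses at most two foods. The candidates are each food alone (scaled to the tighter of fiber/vitamin C) and each pair with both constraints tight.
kale only: max(24/5, 312/57) = 5.474 servings → $4.38.
orange only: max(24/2, 312/56) = 12 servings → $7.20.
broccoli only: max(24/5, 312/138) = 4.8 servings → $4.56.
avocado only: max(24/7, 312/8) = 39 servings → $68.25.
kale + orange with both tight: 4.337 servings and 1.157 servings → $4.16.
kale + broccoli with both tight: 4.326 servings and 0.4741 servings → $3.91.
kale + avocado: intersection lies outside the first quadrant.
orange + broccoli with both targets exact would need a negative amount; discard.
orange + avocado with both tight: 5.298 servings and 1.915 servings → $6.53.
broccoli + avocado with both tight: 2.151 servings and 1.892 servings → $5.35.
So the least-cost plan costs $3.91.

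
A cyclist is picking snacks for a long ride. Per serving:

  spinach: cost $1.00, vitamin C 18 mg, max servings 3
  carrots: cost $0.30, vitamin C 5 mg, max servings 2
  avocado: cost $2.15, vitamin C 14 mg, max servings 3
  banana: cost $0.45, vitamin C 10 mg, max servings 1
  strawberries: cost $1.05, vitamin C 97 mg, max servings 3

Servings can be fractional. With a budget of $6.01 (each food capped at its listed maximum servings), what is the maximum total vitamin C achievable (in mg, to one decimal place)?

Vitamin C per dollar: strawberries 92.38, banana 22.22, spinach 18, carrots 16.67, avocado 6.512.
Take 3 servings of strawberries: spends $3.15, +291.0 mg vitamin C (running total 291.0 mg).
Take 1 serving of banana: spends $0.45, +10.0 mg vitamin C (running total 301.0 mg).
Take 2.41 servings of spinach: spends $2.41, +43.4 mg vitamin C (running total 344.4 mg).
Filling greedily by vitamin C-per-dollar is optimal for one linear limit, giving 344.4 mg.

344.4 mg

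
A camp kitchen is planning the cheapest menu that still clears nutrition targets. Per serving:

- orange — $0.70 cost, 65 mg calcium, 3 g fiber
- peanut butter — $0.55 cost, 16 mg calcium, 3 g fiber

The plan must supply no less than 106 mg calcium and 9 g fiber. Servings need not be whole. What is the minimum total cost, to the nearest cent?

For a min-cost LP with two ≥-constraints, a basic feasible solution has at most two positive variables.
orange only: max(106/65, 9/3) = 3 servings → $2.10.
peanut butter only: max(106/16, 9/3) = 6.625 servings → $3.64.
orange + peanut butter with both tight: 1.184 servings and 1.816 servings → $1.83.
The minimum over all feasible corners is $1.83.

$1.83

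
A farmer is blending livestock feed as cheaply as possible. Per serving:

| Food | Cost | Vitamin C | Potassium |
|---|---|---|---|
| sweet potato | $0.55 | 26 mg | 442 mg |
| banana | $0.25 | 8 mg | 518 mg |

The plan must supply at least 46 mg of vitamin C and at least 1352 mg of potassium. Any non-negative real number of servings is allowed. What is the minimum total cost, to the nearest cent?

$1.09

Check every corner: each single food scaled to meet both minima, and each pair solved so both constraints bind.
sweet potato only: max(46/26, 1352/442) = 3.059 servings → $1.68.
banana only: max(46/8, 1352/518) = 5.75 servings → $1.44.
sweet potato + banana with both tight: 1.31 servings and 1.492 servings → $1.09.
Cheapest feasible corner: $1.09.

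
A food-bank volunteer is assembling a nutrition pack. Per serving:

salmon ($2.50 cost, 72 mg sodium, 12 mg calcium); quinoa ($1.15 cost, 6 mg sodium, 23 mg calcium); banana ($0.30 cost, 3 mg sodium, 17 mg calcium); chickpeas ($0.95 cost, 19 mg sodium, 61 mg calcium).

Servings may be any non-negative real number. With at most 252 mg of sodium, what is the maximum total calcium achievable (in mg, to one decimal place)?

1428.0 mg

Calcium per mg sodium: banana 5.667, quinoa 3.833, chickpeas 3.211, salmon 0.1667.
With no serving limits, spend the whole sodium allowance on banana: 252 mg / 3 mg × 17 mg = 1428.0 mg.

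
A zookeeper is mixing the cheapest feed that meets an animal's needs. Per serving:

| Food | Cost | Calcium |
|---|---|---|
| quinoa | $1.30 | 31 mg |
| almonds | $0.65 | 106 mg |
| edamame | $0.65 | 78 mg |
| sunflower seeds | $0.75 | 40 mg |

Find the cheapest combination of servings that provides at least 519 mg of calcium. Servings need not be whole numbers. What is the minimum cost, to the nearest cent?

$3.18

Cost per mg of calcium: almonds $0.0061, edamame $0.0083, sunflower seeds $0.0187, quinoa $0.0419.
With no serving limits, use only almonds: 519 mg / 106 mg = 4.896 servings × $0.65 = $3.18.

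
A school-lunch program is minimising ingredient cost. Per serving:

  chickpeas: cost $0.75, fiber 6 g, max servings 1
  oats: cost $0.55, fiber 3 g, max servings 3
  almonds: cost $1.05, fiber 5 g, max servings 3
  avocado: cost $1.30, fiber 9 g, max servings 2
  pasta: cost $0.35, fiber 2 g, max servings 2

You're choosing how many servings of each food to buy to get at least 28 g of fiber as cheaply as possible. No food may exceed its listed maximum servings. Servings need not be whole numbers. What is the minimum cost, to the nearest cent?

$4.05

Cost per g of fiber: chickpeas $0.1250, avocado $0.1444, pasta $0.1750, oats $0.1833, almonds $0.2100.
Take 1 serving of chickpeas: +6.0 g fiber for $0.75 (total $0.75, still need 22.0 g).
Take 2 servings of avocado: +18.0 g fiber for $2.60 (total $3.35, still need 4.0 g).
Take 2 servings of pasta: +4.0 g fiber for $0.70 (total $4.05, still need 0.0 g).
Greedy by cheapest-per-g is optimal for a single linear constraint, so the minimum cost is $4.05.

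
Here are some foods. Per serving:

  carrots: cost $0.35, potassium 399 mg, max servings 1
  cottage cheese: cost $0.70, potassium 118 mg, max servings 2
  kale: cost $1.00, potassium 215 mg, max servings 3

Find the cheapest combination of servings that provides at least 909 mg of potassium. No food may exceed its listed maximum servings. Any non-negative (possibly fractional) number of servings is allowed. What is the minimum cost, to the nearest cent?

$2.72

Cost per mg of potassium: carrots $0.0009, kale $0.0047, cottage cheese $0.0059.
Take 1 serving of carrots: +399.0 mg potassium for $0.35 (total $0.35, still need 510.0 mg).
Take 2.372 servings of kale: +510.0 mg potassium for $2.37 (total $2.72, still need 0.0 mg).
Greedy by cheapest-per-mg is optimal for a single linear constraint, so the minimum cost is $2.72.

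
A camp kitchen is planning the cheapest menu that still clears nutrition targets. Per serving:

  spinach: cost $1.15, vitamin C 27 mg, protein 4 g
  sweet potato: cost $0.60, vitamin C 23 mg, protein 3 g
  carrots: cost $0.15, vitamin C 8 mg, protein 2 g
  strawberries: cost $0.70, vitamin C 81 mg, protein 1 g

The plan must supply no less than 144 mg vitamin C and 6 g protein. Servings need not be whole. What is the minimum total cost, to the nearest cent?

Two binding constraints pin down two serving amounts, so the optimal mix uses at most two foods. The candidates are each food alone (scaled to the tighter of vitamin C/protein) and each pair with both constraints tight.
spinach only: max(144/27, 6/4) = 5.333 servings → $6.13.
sweet potato only: max(144/23, 6/3) = 6.261 servings → $3.76.
carrots only: max(144/8, 6/2) = 18 servings → $2.70.
strawberries only: max(144/81, 6/1) = 6 servings → $4.20.
spinach + sweet potato: the both-tight solution has a negative serving — not a feasible corner.
spinach + carrots: the both-tight solution has a negative serving — not a feasible corner.
spinach + strawberries with both tight: 1.152 servings and 1.394 servings → $2.30.
sweet potato + carrots: the both-tight solution has a negative serving — not a feasible corner.
sweet potato + strawberries with both tight: 1.555 servings and 1.336 servings → $1.87.
carrots + strawberries with both tight: 2.221 servings and 1.558 servings → $1.42.
The minimum over all feasible corners is $1.42.

$1.42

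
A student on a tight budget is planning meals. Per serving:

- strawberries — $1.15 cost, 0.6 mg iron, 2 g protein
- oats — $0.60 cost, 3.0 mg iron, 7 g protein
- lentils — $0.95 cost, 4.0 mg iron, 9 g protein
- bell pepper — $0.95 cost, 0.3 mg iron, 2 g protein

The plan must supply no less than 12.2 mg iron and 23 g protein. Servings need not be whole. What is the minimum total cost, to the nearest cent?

Minimising a linear cost over {iron ≥ 12.2, protein ≥ 23, servings ≥ 0} — the optimum is at a vertex, using one or two foods.
strawberries only: max(12.2/0.6, 23/2) = 20.33 servings → $23.38.
oats only: max(12.2/3.0, 23/7) = 4.067 servings → $2.44.
lentils only: max(12.2/4.0, 23/9) = 3.05 servings → $2.90.
bell pepper only: max(12.2/0.3, 23/2) = 40.67 servings → $38.63.
strawberries + oats: intersection lies outside the first quadrant.
strawberries + lentils with both targets exact would need a negative amount; discard.
strawberries + bell pepper: intersection lies outside the first quadrant.
oats + lentils with both targets exact would need a negative amount; discard.
oats + bell pepper with both targets exact would need a negative amount; discard.
lentils + bell pepper: intersection lies outside the first quadrant.
Cheapest feasible corner: $2.44.

$2.44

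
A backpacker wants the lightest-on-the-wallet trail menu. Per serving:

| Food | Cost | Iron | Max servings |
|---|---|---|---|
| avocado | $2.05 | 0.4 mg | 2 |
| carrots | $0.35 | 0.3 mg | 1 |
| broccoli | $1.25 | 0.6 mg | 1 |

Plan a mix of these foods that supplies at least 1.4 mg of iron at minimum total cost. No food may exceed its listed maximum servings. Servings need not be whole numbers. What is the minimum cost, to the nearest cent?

Cost per mg of iron: carrots $1.1667, broccoli $2.0833, avocado $5.1250.
Take 1 serving of carrots: +0.3 mg iron for $0.35 (total $0.35, still need 1.1 mg).
Take 1 serving of broccoli: +0.6 mg iron for $1.25 (total $1.60, still need 0.5 mg).
Take 1.25 servings of avocado: +0.5 mg iron for $2.56 (total $4.16, still need 0.0 mg).
Greedy by cheapest-per-mg is optimal for a single linear constraint, so the minimum cost is $4.16.

$4.16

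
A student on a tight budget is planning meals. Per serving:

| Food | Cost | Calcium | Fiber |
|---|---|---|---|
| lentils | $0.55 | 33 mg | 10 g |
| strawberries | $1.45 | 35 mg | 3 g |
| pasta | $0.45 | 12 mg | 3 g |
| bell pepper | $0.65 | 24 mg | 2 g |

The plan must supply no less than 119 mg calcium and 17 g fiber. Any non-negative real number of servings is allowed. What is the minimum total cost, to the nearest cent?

$1.98

Compare the cost at each extreme point of the feasible region.
lentils only: max(119/33, 17/10) = 3.606 servings → $1.98.
strawberries only: max(119/35, 17/3) = 5.667 servings → $8.22.
pasta only: max(119/12, 17/3) = 9.917 servings → $4.46.
bell pepper only: max(119/24, 17/2) = 8.5 servings → $5.53.
lentils + strawberries with both tight: 0.9482 servings and 2.506 servings → $4.16.
lentils + pasta: the both-tight solution has a negative serving — not a feasible corner.
lentils + bell pepper with both tight: 0.977 servings and 3.615 servings → $2.89.
strawberries + pasta with both tight: 2.217 servings and 3.449 servings → $4.77.
strawberries + bell pepper: the both-tight solution has a negative serving — not a feasible corner.
pasta + bell pepper with both tight: 3.542 servings and 3.188 servings → $3.67.
So the least-cost plan costs $1.98.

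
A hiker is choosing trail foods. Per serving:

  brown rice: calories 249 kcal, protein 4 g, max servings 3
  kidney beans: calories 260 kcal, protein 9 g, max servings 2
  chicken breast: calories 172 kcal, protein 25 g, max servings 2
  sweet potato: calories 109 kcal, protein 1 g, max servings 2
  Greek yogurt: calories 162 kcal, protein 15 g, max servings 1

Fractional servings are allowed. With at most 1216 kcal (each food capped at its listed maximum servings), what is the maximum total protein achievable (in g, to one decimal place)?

86.1 g

Protein per kcal: chicken breast 0.1453, Greek yogurt 0.09259, kidney beans 0.03462, brown rice 0.01606, sweet potato 0.009174.
Take 2 servings of chicken breast: uses 344 kcal, +50.0 g protein (running total 50.0 g).
Take 1 serving of Greek yogurt: uses 162 kcal, +15.0 g protein (running total 65.0 g).
Take 2 servings of kidney beans: uses 520 kcal, +18.0 g protein (running total 83.0 g).
Take 0.7631 servings of brown rice: uses 190 kcal, +3.1 g protein (running total 86.1 g).
Greedy by best ratio exhausts the calories allowance optimally: 86.1 g.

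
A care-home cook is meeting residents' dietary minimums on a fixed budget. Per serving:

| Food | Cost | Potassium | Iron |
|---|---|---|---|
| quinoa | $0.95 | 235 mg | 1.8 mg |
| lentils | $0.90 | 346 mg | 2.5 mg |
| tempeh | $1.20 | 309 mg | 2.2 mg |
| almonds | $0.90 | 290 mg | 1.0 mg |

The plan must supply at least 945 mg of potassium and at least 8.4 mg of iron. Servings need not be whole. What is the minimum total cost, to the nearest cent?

$3.02

This is a tiny linear program; its minimum lies at a vertex of the feasible set. List the vertices and price them.
quinoa only: max(945/235, 8.4/1.8) = 4.667 servings → $4.43.
lentils only: max(945/346, 8.4/2.5) = 3.36 servings → $3.02.
tempeh only: max(945/309, 8.4/2.2) = 3.818 servings → $4.58.
almonds only: max(945/290, 8.4/1.0) = 8.4 servings → $7.56.
quinoa + lentils: intersection lies outside the first quadrant.
quinoa + tempeh: the both-tight solution has a negative serving — not a feasible corner.
quinoa + almonds: the both-tight solution has a negative serving — not a feasible corner.
lentils + tempeh with both targets exact would need a negative amount; discard.
lentils + almonds with both targets exact would need a negative amount; discard.
tempeh + almonds: intersection lies outside the first quadrant.
So the least-cost plan costs $3.02.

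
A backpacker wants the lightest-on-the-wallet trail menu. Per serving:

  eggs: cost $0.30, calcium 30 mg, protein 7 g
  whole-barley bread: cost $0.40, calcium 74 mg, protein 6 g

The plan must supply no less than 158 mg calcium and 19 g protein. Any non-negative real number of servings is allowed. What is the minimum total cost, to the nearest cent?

With two linear requirements the optimum uses one or two foods; enumerate the corners.
eggs only: max(158/30, 19/7) = 5.267 servings → $1.58.
whole-barley bread only: max(158/74, 19/6) = 3.167 servings → $1.27.
eggs + whole-barley bread with both tight: 1.355 servings and 1.586 servings → $1.04.
So the least-cost plan costs $1.04.

$1.04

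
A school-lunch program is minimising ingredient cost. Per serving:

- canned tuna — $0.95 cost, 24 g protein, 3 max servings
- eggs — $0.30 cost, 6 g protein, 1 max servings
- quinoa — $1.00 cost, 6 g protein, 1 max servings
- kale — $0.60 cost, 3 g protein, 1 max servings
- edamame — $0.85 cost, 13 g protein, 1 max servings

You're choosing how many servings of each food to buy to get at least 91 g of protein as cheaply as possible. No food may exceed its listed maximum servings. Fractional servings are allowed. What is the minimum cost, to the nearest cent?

Cost per g of protein: canned tuna $0.0396, eggs $0.0500, edamame $0.0654, quinoa $0.1667, kale $0.2000.
Take 3 servings of canned tuna: +72.0 g protein for $2.85 (total $2.85, still need 19.0 g).
Take 1 serving of eggs: +6.0 g protein for $0.30 (total $3.15, still need 13.0 g).
Take 1 serving of edamame: +13.0 g protein for $0.85 (total $4.00, still need 0.0 g).
Greedy by cheapest-per-g is optimal for a single linear constraint, so the minimum cost is $4.00.

$4.00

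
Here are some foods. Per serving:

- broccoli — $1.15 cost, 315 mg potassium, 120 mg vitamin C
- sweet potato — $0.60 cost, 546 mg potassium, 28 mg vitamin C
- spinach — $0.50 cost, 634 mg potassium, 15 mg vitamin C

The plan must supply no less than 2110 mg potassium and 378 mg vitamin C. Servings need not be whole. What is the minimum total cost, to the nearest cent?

A basic optimal solution has at most two foods positive. Try each food alone and each pair with both targets met exactly.
broccoli only: max(2110/315, 378/120) = 6.698 servings → $7.70.
sweet potato only: max(2110/546, 378/28) = 13.5 servings → $8.10.
spinach only: max(2110/634, 378/15) = 25.2 servings → $12.60.
broccoli + sweet potato with both tight: 2.598 servings and 2.366 servings → $4.41.
broccoli + spinach with both tight: 2.915 servings and 1.88 servings → $4.29.
sweet potato + spinach with both targets exact would need a negative amount; discard.
So the least-cost plan costs $4.29.

$4.29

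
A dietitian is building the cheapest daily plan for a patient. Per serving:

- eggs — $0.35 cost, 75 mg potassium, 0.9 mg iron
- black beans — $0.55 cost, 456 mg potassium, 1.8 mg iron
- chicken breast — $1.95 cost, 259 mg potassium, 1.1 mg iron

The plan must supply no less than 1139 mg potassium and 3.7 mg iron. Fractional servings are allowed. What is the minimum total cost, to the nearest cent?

Compare the cost at each extreme point of the feasible region.
eggs only: max(1139/75, 3.7/0.9) = 15.19 servings → $5.32.
black beans only: max(1139/456, 3.7/1.8) = 2.498 servings → $1.37.
chicken breast only: max(1139/259, 3.7/1.1) = 4.398 servings → $8.58.
eggs + black beans: the both-tight solution has a negative serving — not a feasible corner.
eggs + chicken breast: intersection lies outside the first quadrant.
black beans + chicken breast with both targets exact would need a negative amount; discard.
The minimum over all feasible corners is $1.37.

$1.37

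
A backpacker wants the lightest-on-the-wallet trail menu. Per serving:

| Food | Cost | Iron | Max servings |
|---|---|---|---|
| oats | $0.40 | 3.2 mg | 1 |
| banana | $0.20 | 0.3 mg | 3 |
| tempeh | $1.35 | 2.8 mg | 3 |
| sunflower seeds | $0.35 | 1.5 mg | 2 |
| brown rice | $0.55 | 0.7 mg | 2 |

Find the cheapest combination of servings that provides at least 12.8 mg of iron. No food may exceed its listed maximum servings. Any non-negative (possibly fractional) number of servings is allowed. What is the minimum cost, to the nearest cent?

$4.28

Cost per mg of iron: oats $0.1250, sunflower seeds $0.2333, tempeh $0.4821, banana $0.6667, brown rice $0.7857.
Take 1 serving of oats: +3.2 mg iron for $0.40 (total $0.40, still need 9.6 mg).
Take 2 servings of sunflower seeds: +3.0 mg iron for $0.70 (total $1.10, still need 6.6 mg).
Take 2.357 servings of tempeh: +6.6 mg iron for $3.18 (total $4.28, still need 0.0 mg).
Filling from the cheapest source first is optimal under one linear minimum: $4.28.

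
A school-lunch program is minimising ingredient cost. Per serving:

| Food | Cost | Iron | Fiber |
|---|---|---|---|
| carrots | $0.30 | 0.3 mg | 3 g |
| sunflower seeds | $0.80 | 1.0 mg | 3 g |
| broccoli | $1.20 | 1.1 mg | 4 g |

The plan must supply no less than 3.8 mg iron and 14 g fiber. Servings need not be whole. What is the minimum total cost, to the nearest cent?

$3.11

A basic optimal solution has at most two foods positive. Try each food alone and each pair with both targets met exactly.
carrots only: max(3.8/0.3, 14/3) = 12.67 servings → $3.80.
sunflower seeds only: max(3.8/1.0, 14/3) = 4.667 servings → $3.73.
broccoli only: max(3.8/1.1, 14/4) = 3.5 servings → $4.20.
carrots + sunflower seeds with both tight: 1.238 servings and 3.429 servings → $3.11.
carrots + broccoli with both tight: 0.09524 servings and 3.429 servings → $4.14.
sunflower seeds + broccoli: the both-tight solution has a negative serving — not a feasible corner.
So the least-cost plan costs $3.11.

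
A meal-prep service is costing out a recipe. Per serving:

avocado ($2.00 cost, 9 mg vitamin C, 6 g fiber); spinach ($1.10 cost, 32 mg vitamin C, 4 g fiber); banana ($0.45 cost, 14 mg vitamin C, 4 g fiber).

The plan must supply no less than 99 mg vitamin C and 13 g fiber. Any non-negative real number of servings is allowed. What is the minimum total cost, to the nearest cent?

$3.18

Two binding constraints pin down two serving amounts, so the optimal mix uses at most two foods. The candidates are each food alone (scaled to the tighter of vitamin C/fiber) and each pair with both constraints tight.
avocado only: max(99/9, 13/6) = 11 servings → $22.00.
spinach only: max(99/32, 13/4) = 3.25 servings → $3.58.
banana only: max(99/14, 13/4) = 7.071 servings → $3.18.
avocado + spinach with both tight: 0.1282 servings and 3.058 servings → $3.62.
avocado + banana: intersection lies outside the first quadrant.
spinach + banana with both tight: 2.972 servings and 0.2778 servings → $3.39.
The minimum over all feasible corners is $3.18.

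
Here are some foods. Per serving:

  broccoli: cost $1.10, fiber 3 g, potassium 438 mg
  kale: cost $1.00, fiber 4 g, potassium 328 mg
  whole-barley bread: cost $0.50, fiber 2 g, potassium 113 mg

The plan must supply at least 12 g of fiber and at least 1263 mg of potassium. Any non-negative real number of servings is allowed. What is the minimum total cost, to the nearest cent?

Minimising a linear cost over {fiber ≥ 12, potassium ≥ 1263, servings ≥ 0} — the optimum is at a vertex, using one or two foods.
broccoli only: max(12/3, 1263/438) = 4 servings → $4.40.
kale only: max(12/4, 1263/328) = 3.851 servings → $3.85.
whole-barley bread only: max(12/2, 1263/113) = 11.18 servings → $5.59.
broccoli + kale with both tight: 1.453 servings and 1.91 servings → $3.51.
broccoli + whole-barley bread with both tight: 2.179 servings and 2.732 servings → $3.76.
kale + whole-barley bread: intersection lies outside the first quadrant.
Cheapest feasible corner: $3.51.

$3.51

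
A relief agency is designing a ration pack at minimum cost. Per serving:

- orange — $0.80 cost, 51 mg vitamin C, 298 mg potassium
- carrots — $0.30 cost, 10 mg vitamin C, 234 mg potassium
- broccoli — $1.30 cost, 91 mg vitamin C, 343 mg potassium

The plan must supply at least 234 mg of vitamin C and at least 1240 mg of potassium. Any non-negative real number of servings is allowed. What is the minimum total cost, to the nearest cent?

$3.58

A basic optimal solution has at most two foods positive. Try each food alone and each pair with both targets met exactly.
orange only: max(234/51, 1240/298) = 4.588 servings → $3.67.
carrots only: max(234/10, 1240/234) = 23.4 servings → $7.02.
broccoli only: max(234/91, 1240/343) = 3.615 servings → $4.70.
orange + carrots: the both-tight solution has a negative serving — not a feasible corner.
orange + broccoli with both tight: 3.385 servings and 0.6745 servings → $3.58.
carrots + broccoli with both tight: 1.824 servings and 2.371 servings → $3.63.
Cheapest feasible corner: $3.58.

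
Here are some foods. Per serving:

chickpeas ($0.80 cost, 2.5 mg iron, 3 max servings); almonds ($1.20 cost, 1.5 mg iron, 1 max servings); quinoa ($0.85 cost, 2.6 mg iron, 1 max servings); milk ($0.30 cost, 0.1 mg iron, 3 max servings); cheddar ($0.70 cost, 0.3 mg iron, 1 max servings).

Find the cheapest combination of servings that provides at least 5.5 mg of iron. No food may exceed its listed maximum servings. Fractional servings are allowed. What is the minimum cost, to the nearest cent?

$1.76

Cost per mg of iron: chickpeas $0.3200, quinoa $0.3269, almonds $0.8000, cheddar $2.3333, milk $3.0000.
Take 2.2 servings of chickpeas: +5.5 mg iron for $1.76 (total $1.76, still need 0.0 mg).
Greedy by cheapest-per-mg is optimal for a single linear constraint, so the minimum cost is $1.76.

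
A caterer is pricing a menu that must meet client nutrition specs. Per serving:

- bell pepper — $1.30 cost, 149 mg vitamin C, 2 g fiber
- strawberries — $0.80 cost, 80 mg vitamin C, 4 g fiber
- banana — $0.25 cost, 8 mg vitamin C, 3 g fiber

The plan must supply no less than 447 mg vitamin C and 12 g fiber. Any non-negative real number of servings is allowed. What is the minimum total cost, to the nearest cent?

$4.11

Minimising a linear cost over {vitamin C ≥ 447, fiber ≥ 12, servings ≥ 0} — the optimum is at a vertex, using one or two foods.
bell pepper only: max(447/149, 12/2) = 6 servings → $7.80.
strawberries only: max(447/80, 12/4) = 5.588 servings → $4.47.
banana only: max(447/8, 12/3) = 55.88 servings → $13.97.
bell pepper + strawberries with both tight: 1.899 servings and 2.05 servings → $4.11.
bell pepper + banana with both tight: 2.889 servings and 2.074 servings → $4.27.
strawberries + banana: intersection lies outside the first quadrant.
The minimum over all feasible corners is $4.11.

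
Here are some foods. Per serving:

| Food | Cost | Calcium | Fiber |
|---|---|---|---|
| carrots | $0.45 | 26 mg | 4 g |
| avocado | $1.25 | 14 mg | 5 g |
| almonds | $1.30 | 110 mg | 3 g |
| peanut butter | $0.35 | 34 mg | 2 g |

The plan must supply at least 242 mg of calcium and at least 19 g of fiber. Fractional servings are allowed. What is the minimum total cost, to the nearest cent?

Minimising a linear cost over {calcium ≥ 242, fiber ≥ 19, servings ≥ 0} — the optimum is at a vertex, using one or two foods.
carrots only: max(242/26, 19/4) = 9.308 servings → $4.19.
avocado only: max(242/14, 19/5) = 17.29 servings → $21.61.
almonds only: max(242/110, 19/3) = 6.333 servings → $8.23.
peanut butter only: max(242/34, 19/2) = 9.5 servings → $3.33.
carrots + avocado with both targets exact would need a negative amount; discard.
carrots + almonds with both tight: 3.768 servings and 1.309 servings → $3.40.
carrots + peanut butter with both tight: 1.929 servings and 5.643 servings → $2.84.
avocado + almonds with both tight: 2.685 servings and 1.858 servings → $5.77.
avocado + peanut butter with both tight: 1.141 servings and 6.648 servings → $3.75.
almonds + peanut butter with both targets exact would need a negative amount; discard.
The minimum over all feasible corners is $2.84.

$2.84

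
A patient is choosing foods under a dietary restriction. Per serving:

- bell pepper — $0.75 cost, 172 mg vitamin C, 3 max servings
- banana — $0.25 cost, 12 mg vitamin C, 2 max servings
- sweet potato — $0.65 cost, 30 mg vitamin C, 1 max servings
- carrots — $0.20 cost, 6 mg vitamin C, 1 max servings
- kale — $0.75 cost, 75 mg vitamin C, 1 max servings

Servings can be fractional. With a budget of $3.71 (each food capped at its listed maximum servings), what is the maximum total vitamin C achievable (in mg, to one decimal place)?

Vitamin C per dollar: bell pepper 229.3, kale 100, banana 48, sweet potato 46.15, carrots 30.
Take 3 servings of bell pepper: spends $2.25, +516.0 mg vitamin C (running total 516.0 mg).
Take 1 serving of kale: spends $0.75, +75.0 mg vitamin C (running total 591.0 mg).
Take 2 servings of banana: spends $0.50, +24.0 mg vitamin C (running total 615.0 mg).
Take 0.3231 servings of sweet potato: spends $0.21, +9.7 mg vitamin C (running total 624.7 mg).
Filling greedily by vitamin C-per-dollar is optimal for one linear limit, giving 624.7 mg.

624.7 mg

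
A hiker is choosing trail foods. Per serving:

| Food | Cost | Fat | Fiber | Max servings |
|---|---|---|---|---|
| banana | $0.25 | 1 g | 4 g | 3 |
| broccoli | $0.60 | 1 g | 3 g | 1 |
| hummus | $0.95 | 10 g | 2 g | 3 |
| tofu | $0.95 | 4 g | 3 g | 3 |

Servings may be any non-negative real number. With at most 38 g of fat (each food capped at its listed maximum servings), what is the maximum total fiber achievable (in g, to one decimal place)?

28.4 g

Fiber per g fat: banana 4, broccoli 3, tofu 0.75, hummus 0.2.
Take 3 servings of banana: uses 3 g fat, +12.0 g fiber (running total 12.0 g).
Take 1 serving of broccoli: uses 1 g fat, +3.0 g fiber (running total 15.0 g).
Take 3 servings of tofu: uses 12 g fat, +9.0 g fiber (running total 24.0 g).
Take 2.2 servings of hummus: uses 22 g fat, +4.4 g fiber (running total 28.4 g).
Filling greedily by fiber-per-g fat is optimal for one linear limit, giving 28.4 g.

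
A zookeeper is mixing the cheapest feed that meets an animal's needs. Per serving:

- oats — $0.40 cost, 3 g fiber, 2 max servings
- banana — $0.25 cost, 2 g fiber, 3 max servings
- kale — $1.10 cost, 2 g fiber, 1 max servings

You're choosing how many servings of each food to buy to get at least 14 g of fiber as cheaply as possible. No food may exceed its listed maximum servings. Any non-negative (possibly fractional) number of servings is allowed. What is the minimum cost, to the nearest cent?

$2.65

Cost per g of fiber: banana $0.1250, oats $0.1333, kale $0.5500.
Take 3 servings of banana: +6.0 g fiber for $0.75 (total $0.75, still need 8.0 g).
Take 2 servings of oats: +6.0 g fiber for $0.80 (total $1.55, still need 2.0 g).
Take 1 serving of kale: +2.0 g fiber for $1.10 (total $2.65, still need 0.0 g).
Greedy by cheapest-per-g is optimal for a single linear constraint, so the minimum cost is $2.65.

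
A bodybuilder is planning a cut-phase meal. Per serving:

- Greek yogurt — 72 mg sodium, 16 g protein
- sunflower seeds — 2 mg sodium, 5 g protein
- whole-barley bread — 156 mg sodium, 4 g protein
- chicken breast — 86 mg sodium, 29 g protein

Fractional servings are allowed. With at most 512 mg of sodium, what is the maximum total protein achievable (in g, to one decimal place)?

Protein per mg sodium: sunflower seeds 2.5, chicken breast 0.3372, Greek yogurt 0.2222, whole-barley bread 0.02564.
With no serving limits, spend the whole sodium allowance on sunflower seeds: 512 mg / 2 mg × 5 g = 1280.0 g.

1280.0 g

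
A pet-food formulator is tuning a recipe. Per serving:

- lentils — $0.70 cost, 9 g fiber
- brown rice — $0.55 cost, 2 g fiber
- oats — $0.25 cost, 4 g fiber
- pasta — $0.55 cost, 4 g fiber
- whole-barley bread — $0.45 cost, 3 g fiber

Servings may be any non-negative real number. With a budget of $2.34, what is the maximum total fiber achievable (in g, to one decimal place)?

Fiber per dollar: oats 16, lentils 12.86, pasta 7.273, whole-barley bread 6.667, brown rice 3.636.
With no serving limits, spend the whole cost allowance on oats: $2.34 / $0.25 × 4 g = 37.4 g.

37.4 g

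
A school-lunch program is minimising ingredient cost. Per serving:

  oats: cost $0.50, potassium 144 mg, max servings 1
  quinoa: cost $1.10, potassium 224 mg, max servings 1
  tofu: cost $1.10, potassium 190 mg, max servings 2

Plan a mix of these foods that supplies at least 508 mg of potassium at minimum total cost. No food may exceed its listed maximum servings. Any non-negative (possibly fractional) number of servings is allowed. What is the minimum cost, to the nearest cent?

$2.41

Cost per mg of potassium: oats $0.0035, quinoa $0.0049, tofu $0.0058.
Take 1 serving of oats: +144.0 mg potassium for $0.50 (total $0.50, still need 364.0 mg).
Take 1 serving of quinoa: +224.0 mg potassium for $1.10 (total $1.60, still need 140.0 mg).
Take 0.7368 servings of tofu: +140.0 mg potassium for $0.81 (total $2.41, still need 0.0 mg).
Greedy by cheapest-per-mg is optimal for a single linear constraint, so the minimum cost is $2.41.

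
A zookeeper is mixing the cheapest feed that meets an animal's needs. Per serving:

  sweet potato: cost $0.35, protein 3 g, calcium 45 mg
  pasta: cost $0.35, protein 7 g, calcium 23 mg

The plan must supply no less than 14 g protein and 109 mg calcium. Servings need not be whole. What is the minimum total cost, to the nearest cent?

$1.06

An LP optimum is at a vertex; with two nutrient constraints at most two foods are used. Check each candidate.
sweet potato only: max(14/3, 109/45) = 4.667 servings → $1.63.
pasta only: max(14/7, 109/23) = 4.739 servings → $1.66.
sweet potato + pasta with both tight: 1.793 servings and 1.232 servings → $1.06.
Cheapest feasible corner: $1.06.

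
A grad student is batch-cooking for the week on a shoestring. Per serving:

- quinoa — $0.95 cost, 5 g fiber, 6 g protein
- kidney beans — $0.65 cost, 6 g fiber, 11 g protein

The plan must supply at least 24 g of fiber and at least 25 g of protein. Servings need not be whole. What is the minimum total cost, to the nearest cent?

$2.60

An LP optimum is at a vertex; with two nutrient constraints at most two foods are used. Check each candidate.
quinoa only: max(24/5, 25/6) = 4.8 servings → $4.56.
kidney beans only: max(24/6, 25/11) = 4 servings → $2.60.
quinoa + kidney beans: intersection lies outside the first quadrant.
Cheapest feasible corner: $2.60.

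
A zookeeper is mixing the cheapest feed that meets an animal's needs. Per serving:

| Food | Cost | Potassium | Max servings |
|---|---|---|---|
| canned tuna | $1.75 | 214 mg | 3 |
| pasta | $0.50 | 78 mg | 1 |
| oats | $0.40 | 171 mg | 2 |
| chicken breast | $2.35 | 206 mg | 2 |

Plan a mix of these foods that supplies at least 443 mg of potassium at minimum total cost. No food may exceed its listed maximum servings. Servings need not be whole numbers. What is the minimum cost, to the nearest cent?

Cost per mg of potassium: oats $0.0023, pasta $0.0064, canned tuna $0.0082, chicken breast $0.0114.
Take 2 servings of oats: +342.0 mg potassium for $0.80 (total $0.80, still need 101.0 mg).
Take 1 serving of pasta: +78.0 mg potassium for $0.50 (total $1.30, still need 23.0 mg).
Take 0.1075 servings of canned tuna: +23.0 mg potassium for $0.19 (total $1.49, still need 0.0 mg).
Filling from the cheapest source first is optimal under one linear minimum: $1.49.

$1.49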